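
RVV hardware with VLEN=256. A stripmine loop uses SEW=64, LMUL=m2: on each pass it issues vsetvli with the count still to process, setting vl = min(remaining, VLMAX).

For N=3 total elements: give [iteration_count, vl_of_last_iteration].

VLMAX = VLEN×LMUL/SEW = 256×2/64 = 8
N=3: ⌈3/8⌉ = 1 iters; last vl = 3 − 0×8 = 3

[iterations, last_vl] = [1, 3]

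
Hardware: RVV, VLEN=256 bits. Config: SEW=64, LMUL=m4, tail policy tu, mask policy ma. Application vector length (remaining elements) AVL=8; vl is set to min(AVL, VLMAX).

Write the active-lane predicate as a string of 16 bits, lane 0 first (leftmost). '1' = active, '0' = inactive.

predicate = 1111111100000000

VLMAX = (256 × 4) / 64 = 16 lanes
AVL=8 ≤ VLMAX=16, so vl = 8
bits (lane 0 leftmost): 1111111100000000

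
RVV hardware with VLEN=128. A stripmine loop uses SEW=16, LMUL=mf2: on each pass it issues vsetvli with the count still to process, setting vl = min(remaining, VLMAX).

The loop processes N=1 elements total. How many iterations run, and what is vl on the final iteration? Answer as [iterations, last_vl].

[iterations, last_vl] = [1, 1]

VLMAX = (128 × 1/2) / 16 = 4 lanes
1 elements at 4/iter → 1 passes, remainder 1 on the last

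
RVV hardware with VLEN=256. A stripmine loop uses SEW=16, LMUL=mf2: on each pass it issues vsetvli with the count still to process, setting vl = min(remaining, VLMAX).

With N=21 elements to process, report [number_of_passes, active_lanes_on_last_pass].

VLMAX = (256 × 1/2) / 16 = 8 lanes
21 elements at 8/iter → 3 passes, remainder 5 on the last

[iterations, last_vl] = [3, 5]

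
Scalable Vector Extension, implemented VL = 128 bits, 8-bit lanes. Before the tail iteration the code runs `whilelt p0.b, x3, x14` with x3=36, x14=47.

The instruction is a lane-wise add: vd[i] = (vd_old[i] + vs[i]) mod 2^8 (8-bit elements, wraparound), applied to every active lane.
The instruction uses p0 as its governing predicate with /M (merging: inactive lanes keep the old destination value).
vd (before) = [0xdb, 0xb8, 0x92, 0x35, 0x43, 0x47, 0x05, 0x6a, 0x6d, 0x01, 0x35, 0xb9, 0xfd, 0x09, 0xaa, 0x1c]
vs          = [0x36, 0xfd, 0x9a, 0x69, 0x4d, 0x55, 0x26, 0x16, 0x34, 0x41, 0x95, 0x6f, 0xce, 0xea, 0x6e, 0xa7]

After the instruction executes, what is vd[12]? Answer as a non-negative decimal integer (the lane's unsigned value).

vd[12] = 253

128-bit reg / 8-bit elem → 16 lanes
active while 36+j < 47, i.e. j ∈ [0,11) capped at 16 ⇒ 11
  i=0: add(0xdb,0x36) → 17
  i=1: add(0xb8,0xfd) → 181
  i=2: add(0x92,0x9a) → 44
  i=3: add(0x35,0x69) → 158
  i=4: add(0x43,0x4d) → 144
  i=5: add(0x47,0x55) → 156
  i=6: add(0x05,0x26) → 43
  i=7: add(0x6a,0x16) → 128
  i=8: add(0x6d,0x34) → 161
  i=9: add(0x01,0x41) → 66
  i=10: add(0x35,0x95) → 202
  i=11: tail/keep → 185
  i=12: tail/keep → 253
  i=13: tail/keep → 9
  i=14: tail/keep → 170
  i=15: tail/keep → 28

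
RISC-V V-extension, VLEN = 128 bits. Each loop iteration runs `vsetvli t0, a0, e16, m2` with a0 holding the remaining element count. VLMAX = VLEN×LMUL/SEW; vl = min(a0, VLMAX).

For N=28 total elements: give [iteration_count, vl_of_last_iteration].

[iterations, last_vl] = [2, 12]

lanes per group: 128·2/16 = 16
iterations = ceil(28/16) = 2; final-pass vl = 12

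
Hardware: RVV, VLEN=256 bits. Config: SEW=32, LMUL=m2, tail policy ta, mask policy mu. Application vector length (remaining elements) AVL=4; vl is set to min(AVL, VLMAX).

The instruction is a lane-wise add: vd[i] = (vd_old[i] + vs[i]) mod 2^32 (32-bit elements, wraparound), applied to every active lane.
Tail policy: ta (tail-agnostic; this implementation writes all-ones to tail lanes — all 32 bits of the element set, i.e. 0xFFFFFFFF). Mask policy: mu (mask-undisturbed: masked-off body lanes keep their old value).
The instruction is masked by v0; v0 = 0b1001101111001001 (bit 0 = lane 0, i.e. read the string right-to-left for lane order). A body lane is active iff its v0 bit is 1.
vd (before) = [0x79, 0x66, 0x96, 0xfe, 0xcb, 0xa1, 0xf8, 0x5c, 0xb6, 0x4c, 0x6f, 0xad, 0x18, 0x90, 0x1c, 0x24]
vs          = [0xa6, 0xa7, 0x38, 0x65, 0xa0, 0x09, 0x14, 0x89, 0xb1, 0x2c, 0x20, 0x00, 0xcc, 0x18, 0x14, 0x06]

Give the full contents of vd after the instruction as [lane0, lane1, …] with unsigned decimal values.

lanes per group: 256·2/32 = 16
AVL=4 ≤ VLMAX=16, so vl = 4
[0] add(0x79,0xa6) = 0x11f
[1] mask-off/keep = 0x66
[2] mask-off/keep = 0x96
[3] add(0xfe,0x65) = 0x163
[4] tail/ones = 0xffffffff
[5] tail/ones = 0xffffffff
[6] tail/ones = 0xffffffff
[7] tail/ones = 0xffffffff
[8] tail/ones = 0xffffffff
[9] tail/ones = 0xffffffff
[10] tail/ones = 0xffffffff
[11] tail/ones = 0xffffffff
[12] tail/ones = 0xffffffff
[13] tail/ones = 0xffffffff
[14] tail/ones = 0xffffffff
[15] tail/ones = 0xffffffff

vd = [287, 102, 150, 355, 4294967295, 4294967295, 4294967295, 4294967295, 4294967295, 4294967295, 4294967295, 4294967295, 4294967295, 4294967295, 4294967295, 4294967295]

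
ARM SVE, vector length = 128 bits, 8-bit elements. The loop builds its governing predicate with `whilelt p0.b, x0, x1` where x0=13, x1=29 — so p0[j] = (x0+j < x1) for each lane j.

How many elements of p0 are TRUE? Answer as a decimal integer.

128-bit reg / 8-bit elem → 16 lanes
whilelt: lane j active iff 13+j < 29 → j < 16 → 16 active

vl = 16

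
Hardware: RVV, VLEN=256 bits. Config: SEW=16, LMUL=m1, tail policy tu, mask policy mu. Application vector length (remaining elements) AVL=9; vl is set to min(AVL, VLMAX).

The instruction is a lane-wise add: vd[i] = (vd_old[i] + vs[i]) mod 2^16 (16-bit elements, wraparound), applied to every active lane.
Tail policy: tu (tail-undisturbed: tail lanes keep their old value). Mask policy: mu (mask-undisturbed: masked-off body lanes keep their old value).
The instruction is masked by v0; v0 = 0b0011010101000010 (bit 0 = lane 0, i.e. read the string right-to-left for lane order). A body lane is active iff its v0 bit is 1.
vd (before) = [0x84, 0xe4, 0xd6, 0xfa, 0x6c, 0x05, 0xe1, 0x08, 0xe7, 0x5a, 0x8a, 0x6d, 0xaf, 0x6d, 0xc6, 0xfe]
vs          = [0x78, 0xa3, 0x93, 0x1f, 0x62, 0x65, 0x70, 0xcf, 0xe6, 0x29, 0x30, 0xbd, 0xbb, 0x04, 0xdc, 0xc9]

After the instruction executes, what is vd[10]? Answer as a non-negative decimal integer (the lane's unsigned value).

VLMAX = VLEN×LMUL/SEW = 256×1/16 = 16
vl = min(AVL, VLMAX) = min(9, 16) = 9
vd[0] mask-off/keep -> 0x84
vd[1] add(0xe4,0xa3) -> 0x187
vd[2] mask-off/keep -> 0xd6
vd[3] mask-off/keep -> 0xfa
vd[4] mask-off/keep -> 0x6c
vd[5] mask-off/keep -> 0x05
vd[6] add(0xe1,0x70) -> 0x151
vd[7] mask-off/keep -> 0x08
vd[8] add(0xe7,0xe6) -> 0x1cd
vd[9] tail/keep -> 0x5a
vd[10] tail/keep -> 0x8a
vd[11] tail/keep -> 0x6d
vd[12] tail/keep -> 0xaf
vd[13] tail/keep -> 0x6d
vd[14] tail/keep -> 0xc6
vd[15] tail/keep -> 0xfe

vd[10] = 138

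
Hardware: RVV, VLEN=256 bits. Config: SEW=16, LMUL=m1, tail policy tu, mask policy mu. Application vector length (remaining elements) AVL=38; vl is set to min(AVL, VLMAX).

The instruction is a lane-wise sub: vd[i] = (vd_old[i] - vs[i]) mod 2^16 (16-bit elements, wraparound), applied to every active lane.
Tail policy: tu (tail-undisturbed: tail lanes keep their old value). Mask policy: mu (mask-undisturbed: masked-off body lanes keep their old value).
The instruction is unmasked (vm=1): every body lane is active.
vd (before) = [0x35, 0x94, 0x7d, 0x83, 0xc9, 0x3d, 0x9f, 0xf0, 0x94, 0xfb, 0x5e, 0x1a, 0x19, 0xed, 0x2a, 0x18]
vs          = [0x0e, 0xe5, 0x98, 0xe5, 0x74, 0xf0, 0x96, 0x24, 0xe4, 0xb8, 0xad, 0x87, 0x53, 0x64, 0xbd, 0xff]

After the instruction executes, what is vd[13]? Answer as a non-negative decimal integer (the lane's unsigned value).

vd[13] = 137

lanes per group: 256·1/16 = 16
AVL=38 > VLMAX=16, so vl = 16
lane  0: sub(0x35,0x0e) ⇒ 0x27
lane  1: sub(0x94,0xe5) ⇒ 0xffaf
lane  2: sub(0x7d,0x98) ⇒ 0xffe5
lane  3: sub(0x83,0xe5) ⇒ 0xff9e
lane  4: sub(0xc9,0x74) ⇒ 0x55
lane  5: sub(0x3d,0xf0) ⇒ 0xff4d
lane  6: sub(0x9f,0x96) ⇒ 0x09
lane  7: sub(0xf0,0x24) ⇒ 0xcc
lane  8: sub(0x94,0xe4) ⇒ 0xffb0
lane  9: sub(0xfb,0xb8) ⇒ 0x43
lane 10: sub(0x5e,0xad) ⇒ 0xffb1
lane 11: sub(0x1a,0x87) ⇒ 0xff93
lane 12: sub(0x19,0x53) ⇒ 0xffc6
lane 13: sub(0xed,0x64) ⇒ 0x89
lane 14: sub(0x2a,0xbd) ⇒ 0xff6d
lane 15: sub(0x18,0xff) ⇒ 0xff19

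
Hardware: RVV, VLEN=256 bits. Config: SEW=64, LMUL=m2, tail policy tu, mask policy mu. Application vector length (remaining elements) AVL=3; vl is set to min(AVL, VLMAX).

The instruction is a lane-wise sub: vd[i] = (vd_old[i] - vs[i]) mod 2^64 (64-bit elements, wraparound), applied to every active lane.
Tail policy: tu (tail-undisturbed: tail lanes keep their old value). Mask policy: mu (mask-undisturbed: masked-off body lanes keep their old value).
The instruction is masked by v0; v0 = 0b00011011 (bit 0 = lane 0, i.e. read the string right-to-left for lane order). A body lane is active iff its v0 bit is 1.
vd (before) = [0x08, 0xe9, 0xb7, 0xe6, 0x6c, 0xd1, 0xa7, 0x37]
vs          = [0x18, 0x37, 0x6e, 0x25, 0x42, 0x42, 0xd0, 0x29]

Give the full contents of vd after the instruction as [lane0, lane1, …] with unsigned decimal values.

vd = [18446744073709551600, 178, 183, 230, 108, 209, 167, 55]

VLMAX = VLEN×LMUL/SEW = 256×2/64 = 8
vl ← min(3, 8) = 3
[0] sub(0x08,0x18) = 0xfffffffffffffff0
[1] sub(0xe9,0x37) = 0xb2
[2] mask-off/keep = 0xb7
[3] tail/keep = 0xe6
[4] tail/keep = 0x6c
[5] tail/keep = 0xd1
[6] tail/keep = 0xa7
[7] tail/keep = 0x37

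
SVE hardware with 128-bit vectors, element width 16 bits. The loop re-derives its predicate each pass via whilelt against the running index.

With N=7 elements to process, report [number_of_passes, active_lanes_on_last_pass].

register lanes = 128/16 = 8
7 elements at 8/iter → 1 passes, remainder 7 on the last

[iterations, last_vl] = [1, 7]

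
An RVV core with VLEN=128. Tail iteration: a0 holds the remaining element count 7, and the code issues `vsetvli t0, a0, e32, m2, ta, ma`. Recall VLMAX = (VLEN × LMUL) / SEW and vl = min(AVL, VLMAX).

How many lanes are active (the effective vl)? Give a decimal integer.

VLMAX = VLEN×LMUL/SEW = 128×2/32 = 8
AVL=7 ≤ VLMAX=8, so vl = 7

vl = 7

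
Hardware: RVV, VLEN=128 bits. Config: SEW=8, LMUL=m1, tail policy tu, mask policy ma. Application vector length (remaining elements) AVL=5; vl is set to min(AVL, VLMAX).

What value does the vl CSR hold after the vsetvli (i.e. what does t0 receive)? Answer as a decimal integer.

vl = 5

lanes per group: 128·1/8 = 16
AVL=5 ≤ VLMAX=16, so vl = 5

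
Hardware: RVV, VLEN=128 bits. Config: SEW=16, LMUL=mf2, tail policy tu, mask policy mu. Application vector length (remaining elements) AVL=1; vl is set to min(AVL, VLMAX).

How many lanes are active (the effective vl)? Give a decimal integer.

vl = 1

VLMAX = VLEN×LMUL/SEW = 128×1/2/16 = 4
AVL=1 ≤ VLMAX=4, so vl = 1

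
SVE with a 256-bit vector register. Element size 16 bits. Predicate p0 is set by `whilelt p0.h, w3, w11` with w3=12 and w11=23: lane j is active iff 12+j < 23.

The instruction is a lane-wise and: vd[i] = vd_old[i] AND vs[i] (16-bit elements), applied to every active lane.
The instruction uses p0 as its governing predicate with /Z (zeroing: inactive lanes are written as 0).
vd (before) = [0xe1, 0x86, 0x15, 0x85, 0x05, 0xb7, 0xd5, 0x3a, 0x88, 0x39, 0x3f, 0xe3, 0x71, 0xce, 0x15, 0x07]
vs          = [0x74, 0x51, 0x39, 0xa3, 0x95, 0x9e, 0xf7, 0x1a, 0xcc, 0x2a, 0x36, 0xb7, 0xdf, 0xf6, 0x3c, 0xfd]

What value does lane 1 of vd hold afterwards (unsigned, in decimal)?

vd[1] = 0

256-bit reg / 16-bit elem → 16 lanes
active while 12+j < 23, i.e. j ∈ [0,11) capped at 16 ⇒ 11
[0] and(0xe1,0x74) = 0x60
[1] and(0x86,0x51) = 0x00
[2] and(0x15,0x39) = 0x11
[3] and(0x85,0xa3) = 0x81
[4] and(0x05,0x95) = 0x05
[5] and(0xb7,0x9e) = 0x96
[6] and(0xd5,0xf7) = 0xd5
[7] and(0x3a,0x1a) = 0x1a
[8] and(0x88,0xcc) = 0x88
[9] and(0x39,0x2a) = 0x28
[10] and(0x3f,0x36) = 0x36
[11] tail/zero = 0x00
[12] tail/zero = 0x00
[13] tail/zero = 0x00
[14] tail/zero = 0x00
[15] tail/zero = 0x00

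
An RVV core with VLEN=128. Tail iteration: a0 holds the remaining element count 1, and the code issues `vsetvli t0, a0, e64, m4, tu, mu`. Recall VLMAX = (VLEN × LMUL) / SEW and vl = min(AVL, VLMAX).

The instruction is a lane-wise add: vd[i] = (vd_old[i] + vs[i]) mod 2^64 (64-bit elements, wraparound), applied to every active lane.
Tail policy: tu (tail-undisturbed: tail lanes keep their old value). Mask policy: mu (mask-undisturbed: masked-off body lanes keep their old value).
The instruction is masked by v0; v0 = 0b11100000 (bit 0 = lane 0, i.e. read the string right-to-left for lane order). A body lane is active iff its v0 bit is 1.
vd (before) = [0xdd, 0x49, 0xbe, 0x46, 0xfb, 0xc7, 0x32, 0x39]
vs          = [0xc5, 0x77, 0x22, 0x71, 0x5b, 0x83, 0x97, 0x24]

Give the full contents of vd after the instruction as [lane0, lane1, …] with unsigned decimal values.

VLMAX = (128 × 4) / 64 = 8 lanes
AVL=1 ≤ VLMAX=8, so vl = 1
  i=0: mask-off/keep → 221
  i=1: tail/keep → 73
  i=2: tail/keep → 190
  i=3: tail/keep → 70
  i=4: tail/keep → 251
  i=5: tail/keep → 199
  i=6: tail/keep → 50
  i=7: tail/keep → 57

vd = [221, 73, 190, 70, 251, 199, 50, 57]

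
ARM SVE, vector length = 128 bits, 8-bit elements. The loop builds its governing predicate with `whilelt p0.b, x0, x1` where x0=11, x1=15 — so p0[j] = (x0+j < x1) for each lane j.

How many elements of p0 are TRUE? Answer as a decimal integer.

vl = 4

128-bit reg / 8-bit elem → 16 lanes
p0[j] = (11+j < 15); true for j=0..3 → 4 lanes set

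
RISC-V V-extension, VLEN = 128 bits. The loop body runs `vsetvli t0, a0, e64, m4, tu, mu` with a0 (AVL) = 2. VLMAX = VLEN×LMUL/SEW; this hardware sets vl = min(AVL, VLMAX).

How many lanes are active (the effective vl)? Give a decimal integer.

vl = 2

VLMAX = VLEN×LMUL/SEW = 128×4/64 = 8
AVL=2 ≤ VLMAX=8, so vl = 2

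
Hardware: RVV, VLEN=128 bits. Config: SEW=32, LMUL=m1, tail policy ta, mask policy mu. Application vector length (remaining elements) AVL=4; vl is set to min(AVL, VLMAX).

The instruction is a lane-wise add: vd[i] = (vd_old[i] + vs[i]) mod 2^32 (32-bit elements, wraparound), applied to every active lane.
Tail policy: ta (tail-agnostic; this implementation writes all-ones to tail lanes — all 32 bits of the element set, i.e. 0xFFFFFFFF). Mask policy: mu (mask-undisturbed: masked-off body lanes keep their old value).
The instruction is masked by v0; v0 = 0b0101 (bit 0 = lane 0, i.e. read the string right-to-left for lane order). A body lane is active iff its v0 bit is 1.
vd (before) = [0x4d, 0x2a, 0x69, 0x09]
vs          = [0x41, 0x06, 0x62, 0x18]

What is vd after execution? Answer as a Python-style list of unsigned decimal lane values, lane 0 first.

VLMAX = (128 × 1) / 32 = 4 lanes
AVL=4 ≤ VLMAX=4, so vl = 4
lane  0: add(0x4d,0x41) ⇒ 0x8e
lane  1: mask-off/keep ⇒ 0x2a
lane  2: add(0x69,0x62) ⇒ 0xcb
lane  3: mask-off/keep ⇒ 0x09

vd = [142, 42, 203, 9]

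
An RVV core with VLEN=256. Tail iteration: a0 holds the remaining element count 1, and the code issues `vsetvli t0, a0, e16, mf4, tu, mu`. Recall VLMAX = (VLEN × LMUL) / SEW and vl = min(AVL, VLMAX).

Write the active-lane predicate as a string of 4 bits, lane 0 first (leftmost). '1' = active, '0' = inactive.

VLMAX = VLEN×LMUL/SEW = 256×1/4/16 = 4
AVL=1 ≤ VLMAX=4, so vl = 1
bits (lane 0 leftmost): 1000

predicate = 1000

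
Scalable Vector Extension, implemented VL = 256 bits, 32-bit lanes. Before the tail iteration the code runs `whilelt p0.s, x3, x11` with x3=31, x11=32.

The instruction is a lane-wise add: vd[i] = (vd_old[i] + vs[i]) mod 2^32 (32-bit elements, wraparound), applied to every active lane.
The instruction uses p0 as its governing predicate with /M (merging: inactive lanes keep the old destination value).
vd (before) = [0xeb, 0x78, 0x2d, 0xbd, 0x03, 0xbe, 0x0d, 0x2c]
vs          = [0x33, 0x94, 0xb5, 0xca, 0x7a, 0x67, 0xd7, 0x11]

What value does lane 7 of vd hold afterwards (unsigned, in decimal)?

lane count: 256 div 32 = 8
p0[j] = (31+j < 32); true for j=0..0 → 1 lanes set
vd[0] add(0xeb,0x33) -> 0x11e
vd[1] tail/keep -> 0x78
vd[2] tail/keep -> 0x2d
vd[3] tail/keep -> 0xbd
vd[4] tail/keep -> 0x03
vd[5] tail/keep -> 0xbe
vd[6] tail/keep -> 0x0d
vd[7] tail/keep -> 0x2c

vd[7] = 44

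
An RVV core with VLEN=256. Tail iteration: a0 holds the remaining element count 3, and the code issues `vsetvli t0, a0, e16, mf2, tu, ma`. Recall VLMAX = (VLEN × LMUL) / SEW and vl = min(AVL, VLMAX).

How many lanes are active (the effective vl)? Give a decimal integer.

VLMAX = (256 × 1/2) / 16 = 8 lanes
AVL=3 ≤ VLMAX=8, so vl = 3

vl = 3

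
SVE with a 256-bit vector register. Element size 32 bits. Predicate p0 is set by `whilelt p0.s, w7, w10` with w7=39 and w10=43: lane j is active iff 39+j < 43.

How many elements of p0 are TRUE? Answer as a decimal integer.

lane count: 256 div 32 = 8
whilelt: lane j active iff 39+j < 43 → j < 4 → 4 active

vl = 4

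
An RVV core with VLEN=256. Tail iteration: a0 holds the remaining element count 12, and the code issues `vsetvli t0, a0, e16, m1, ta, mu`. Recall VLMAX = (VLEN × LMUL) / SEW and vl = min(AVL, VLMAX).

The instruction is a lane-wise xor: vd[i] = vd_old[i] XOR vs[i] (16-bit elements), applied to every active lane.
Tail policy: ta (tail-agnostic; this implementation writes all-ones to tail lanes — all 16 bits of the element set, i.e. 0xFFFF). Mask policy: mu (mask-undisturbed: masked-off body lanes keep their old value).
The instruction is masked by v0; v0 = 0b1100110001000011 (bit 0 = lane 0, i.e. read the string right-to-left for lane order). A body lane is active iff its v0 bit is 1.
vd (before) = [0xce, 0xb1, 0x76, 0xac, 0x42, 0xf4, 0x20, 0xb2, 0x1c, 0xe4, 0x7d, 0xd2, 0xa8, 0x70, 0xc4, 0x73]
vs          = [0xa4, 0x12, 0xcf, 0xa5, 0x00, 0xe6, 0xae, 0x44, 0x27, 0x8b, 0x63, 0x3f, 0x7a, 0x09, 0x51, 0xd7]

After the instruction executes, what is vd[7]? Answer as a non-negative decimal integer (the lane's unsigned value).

vd[7] = 178

lanes per group: 256·1/16 = 16
vl = min(AVL, VLMAX) = min(12, 16) = 12
lane  0: xor(0xce,0xa4) ⇒ 0x6a
lane  1: xor(0xb1,0x12) ⇒ 0xa3
lane  2: mask-off/keep ⇒ 0x76
lane  3: mask-off/keep ⇒ 0xac
lane  4: mask-off/keep ⇒ 0x42
lane  5: mask-off/keep ⇒ 0xf4
lane  6: xor(0x20,0xae) ⇒ 0x8e
lane  7: mask-off/keep ⇒ 0xb2
lane  8: mask-off/keep ⇒ 0x1c
lane  9: mask-off/keep ⇒ 0xe4
lane 10: xor(0x7d,0x63) ⇒ 0x1e
lane 11: xor(0xd2,0x3f) ⇒ 0xed
lane 12: tail/ones ⇒ 0xffff
lane 13: tail/ones ⇒ 0xffff
lane 14: tail/ones ⇒ 0xffff
lane 15: tail/ones ⇒ 0xffff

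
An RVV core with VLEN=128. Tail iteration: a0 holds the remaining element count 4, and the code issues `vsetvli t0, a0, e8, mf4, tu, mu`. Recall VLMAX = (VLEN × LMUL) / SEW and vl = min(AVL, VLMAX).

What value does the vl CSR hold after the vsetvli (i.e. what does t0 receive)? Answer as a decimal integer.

vl = 4

VLMAX = VLEN×LMUL/SEW = 128×1/4/8 = 4
vl ← min(4, 4) = 4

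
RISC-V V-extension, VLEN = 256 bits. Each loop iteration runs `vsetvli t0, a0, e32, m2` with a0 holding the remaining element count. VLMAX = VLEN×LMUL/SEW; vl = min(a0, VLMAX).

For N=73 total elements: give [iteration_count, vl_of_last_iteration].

[iterations, last_vl] = [5, 9]

VLMAX = (256 × 2) / 32 = 16 lanes
iterations = ceil(73/16) = 5; final-pass vl = 9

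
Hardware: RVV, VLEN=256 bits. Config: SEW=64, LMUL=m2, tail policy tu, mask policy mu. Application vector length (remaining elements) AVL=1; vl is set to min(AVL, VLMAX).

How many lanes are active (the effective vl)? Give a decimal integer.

vl = 1

lanes per group: 256·2/64 = 8
vl ← min(1, 8) = 1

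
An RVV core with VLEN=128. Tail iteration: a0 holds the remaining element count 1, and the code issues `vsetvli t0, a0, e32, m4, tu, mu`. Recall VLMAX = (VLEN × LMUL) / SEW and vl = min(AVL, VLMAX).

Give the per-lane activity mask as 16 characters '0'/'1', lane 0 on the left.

predicate = 1000000000000000

VLMAX = (128 × 4) / 32 = 16 lanes
AVL=1 ≤ VLMAX=16, so vl = 1
bits (lane 0 leftmost): 1000000000000000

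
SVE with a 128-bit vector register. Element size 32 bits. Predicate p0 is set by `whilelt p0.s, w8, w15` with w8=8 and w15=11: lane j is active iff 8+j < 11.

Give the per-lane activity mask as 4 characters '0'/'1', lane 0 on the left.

predicate = 1110

lane count: 128 div 32 = 4
p0[j] = (8+j < 11); true for j=0..2 → 3 lanes set
bits (lane 0 leftmost): 1110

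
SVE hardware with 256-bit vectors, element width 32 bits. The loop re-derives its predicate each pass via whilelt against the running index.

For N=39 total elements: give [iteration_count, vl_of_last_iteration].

[iterations, last_vl] = [5, 7]

lane count: 256 div 32 = 8
N=39: ⌈39/8⌉ = 5 iters; last vl = 39 − 4×8 = 7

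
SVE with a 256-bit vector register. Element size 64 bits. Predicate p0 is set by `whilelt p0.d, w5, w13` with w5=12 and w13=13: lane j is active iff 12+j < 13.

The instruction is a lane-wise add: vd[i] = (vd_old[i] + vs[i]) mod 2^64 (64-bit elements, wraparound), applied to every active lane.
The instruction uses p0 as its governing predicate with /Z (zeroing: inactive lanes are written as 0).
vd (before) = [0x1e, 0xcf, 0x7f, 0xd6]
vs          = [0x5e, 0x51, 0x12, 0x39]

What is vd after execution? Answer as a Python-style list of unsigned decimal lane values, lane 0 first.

vd = [124, 0, 0, 0]

lane count: 256 div 64 = 4
whilelt: lane j active iff 12+j < 13 → j < 1 → 1 active
vd[0] add(0x1e,0x5e) -> 0x7c
vd[1] tail/zero -> 0x00
vd[2] tail/zero -> 0x00
vd[3] tail/zero -> 0x00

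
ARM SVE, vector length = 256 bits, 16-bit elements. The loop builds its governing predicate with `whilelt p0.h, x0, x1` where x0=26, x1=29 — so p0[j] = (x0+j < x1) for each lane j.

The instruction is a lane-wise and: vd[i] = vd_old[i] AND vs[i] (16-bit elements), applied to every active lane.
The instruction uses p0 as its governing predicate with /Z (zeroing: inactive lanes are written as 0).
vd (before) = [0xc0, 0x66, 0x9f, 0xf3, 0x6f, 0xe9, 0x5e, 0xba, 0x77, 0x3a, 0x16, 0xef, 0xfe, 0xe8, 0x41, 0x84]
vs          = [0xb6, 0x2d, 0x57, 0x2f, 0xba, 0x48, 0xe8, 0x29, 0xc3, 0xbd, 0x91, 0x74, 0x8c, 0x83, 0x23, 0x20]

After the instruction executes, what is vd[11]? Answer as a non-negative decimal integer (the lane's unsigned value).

vd[11] = 0

lane count: 256 div 16 = 16
active while 26+j < 29, i.e. j ∈ [0,3) capped at 16 ⇒ 3
vd[0] and(0xc0,0xb6) -> 0x80
vd[1] and(0x66,0x2d) -> 0x24
vd[2] and(0x9f,0x57) -> 0x17
vd[3] tail/zero -> 0x00
vd[4] tail/zero -> 0x00
vd[5] tail/zero -> 0x00
vd[6] tail/zero -> 0x00
vd[7] tail/zero -> 0x00
vd[8] tail/zero -> 0x00
vd[9] tail/zero -> 0x00
vd[10] tail/zero -> 0x00
vd[11] tail/zero -> 0x00
vd[12] tail/zero -> 0x00
vd[13] tail/zero -> 0x00
vd[14] tail/zero -> 0x00
vd[15] tail/zero -> 0x00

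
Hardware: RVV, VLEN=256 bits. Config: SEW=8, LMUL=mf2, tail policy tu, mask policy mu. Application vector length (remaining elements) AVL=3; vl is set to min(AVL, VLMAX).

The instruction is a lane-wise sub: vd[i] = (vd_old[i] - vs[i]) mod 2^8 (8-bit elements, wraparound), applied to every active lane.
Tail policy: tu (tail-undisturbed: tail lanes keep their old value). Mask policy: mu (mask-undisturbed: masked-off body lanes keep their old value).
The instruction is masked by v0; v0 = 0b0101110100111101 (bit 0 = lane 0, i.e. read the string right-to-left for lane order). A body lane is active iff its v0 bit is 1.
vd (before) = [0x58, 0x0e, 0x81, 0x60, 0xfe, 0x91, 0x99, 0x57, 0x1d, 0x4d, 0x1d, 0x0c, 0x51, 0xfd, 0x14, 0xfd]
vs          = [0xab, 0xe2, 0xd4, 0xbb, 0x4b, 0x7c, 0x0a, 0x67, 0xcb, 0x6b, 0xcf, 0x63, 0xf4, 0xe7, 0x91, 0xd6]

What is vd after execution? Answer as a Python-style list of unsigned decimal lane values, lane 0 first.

lanes per group: 256·1/2/8 = 16
vl ← min(3, 16) = 3
vd[0] sub(0x58,0xab) -> 0xad
vd[1] mask-off/keep -> 0x0e
vd[2] sub(0x81,0xd4) -> 0xad
vd[3] tail/keep -> 0x60
vd[4] tail/keep -> 0xfe
vd[5] tail/keep -> 0x91
vd[6] tail/keep -> 0x99
vd[7] tail/keep -> 0x57
vd[8] tail/keep -> 0x1d
vd[9] tail/keep -> 0x4d
vd[10] tail/keep -> 0x1d
vd[11] tail/keep -> 0x0c
vd[12] tail/keep -> 0x51
vd[13] tail/keep -> 0xfd
vd[14] tail/keep -> 0x14
vd[15] tail/keep -> 0xfd

vd = [173, 14, 173, 96, 254, 145, 153, 87, 29, 77, 29, 12, 81, 253, 20, 253]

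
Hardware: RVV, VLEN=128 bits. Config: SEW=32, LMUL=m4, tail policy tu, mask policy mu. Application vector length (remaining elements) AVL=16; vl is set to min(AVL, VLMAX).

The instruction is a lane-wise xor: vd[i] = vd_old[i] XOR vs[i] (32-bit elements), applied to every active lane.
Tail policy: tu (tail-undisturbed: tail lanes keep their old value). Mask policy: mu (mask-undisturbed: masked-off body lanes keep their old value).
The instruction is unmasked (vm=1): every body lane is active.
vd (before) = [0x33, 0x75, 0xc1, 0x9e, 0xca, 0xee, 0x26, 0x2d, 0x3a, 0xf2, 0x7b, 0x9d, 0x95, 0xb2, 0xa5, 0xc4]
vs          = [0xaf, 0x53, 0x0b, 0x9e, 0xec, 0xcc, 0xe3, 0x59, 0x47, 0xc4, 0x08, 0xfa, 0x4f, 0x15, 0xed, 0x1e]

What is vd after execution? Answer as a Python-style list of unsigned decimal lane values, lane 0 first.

vd = [156, 38, 202, 0, 38, 34, 197, 116, 125, 54, 115, 103, 218, 167, 72, 218]

VLMAX = (128 × 4) / 32 = 16 lanes
vl = min(AVL, VLMAX) = min(16, 16) = 16
lane  0: xor(0x33,0xaf) ⇒ 0x9c
lane  1: xor(0x75,0x53) ⇒ 0x26
lane  2: xor(0xc1,0x0b) ⇒ 0xca
lane  3: xor(0x9e,0x9e) ⇒ 0x00
lane  4: xor(0xca,0xec) ⇒ 0x26
lane  5: xor(0xee,0xcc) ⇒ 0x22
lane  6: xor(0x26,0xe3) ⇒ 0xc5
lane  7: xor(0x2d,0x59) ⇒ 0x74
lane  8: xor(0x3a,0x47) ⇒ 0x7d
lane  9: xor(0xf2,0xc4) ⇒ 0x36
lane 10: xor(0x7b,0x08) ⇒ 0x73
lane 11: xor(0x9d,0xfa) ⇒ 0x67
lane 12: xor(0x95,0x4f) ⇒ 0xda
lane 13: xor(0xb2,0x15) ⇒ 0xa7
lane 14: xor(0xa5,0xed) ⇒ 0x48
lane 15: xor(0xc4,0x1e) ⇒ 0xda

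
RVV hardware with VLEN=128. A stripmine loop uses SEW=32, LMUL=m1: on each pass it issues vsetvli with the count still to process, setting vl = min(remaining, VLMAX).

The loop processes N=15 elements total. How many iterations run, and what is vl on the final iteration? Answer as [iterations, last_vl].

[iterations, last_vl] = [4, 3]

lanes per group: 128·1/32 = 4
iterations = ceil(15/4) = 4; final-pass vl = 3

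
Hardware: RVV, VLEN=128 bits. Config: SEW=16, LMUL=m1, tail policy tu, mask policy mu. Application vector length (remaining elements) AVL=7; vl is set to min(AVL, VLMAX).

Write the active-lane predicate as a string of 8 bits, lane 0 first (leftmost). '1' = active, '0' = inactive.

predicate = 11111110

lanes per group: 128·1/16 = 8
vl ← min(7, 8) = 7
bits (lane 0 leftmost): 11111110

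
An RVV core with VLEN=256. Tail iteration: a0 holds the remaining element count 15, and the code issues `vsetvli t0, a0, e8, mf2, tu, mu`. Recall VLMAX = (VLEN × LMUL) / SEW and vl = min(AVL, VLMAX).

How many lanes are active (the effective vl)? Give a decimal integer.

vl = 15

lanes per group: 256·1/2/8 = 16
vl ← min(15, 16) = 15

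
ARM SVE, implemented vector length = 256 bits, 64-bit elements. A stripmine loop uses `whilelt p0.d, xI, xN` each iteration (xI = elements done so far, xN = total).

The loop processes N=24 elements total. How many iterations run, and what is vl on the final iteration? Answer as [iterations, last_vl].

lane count: 256 div 64 = 4
24 elements at 4/iter → 6 passes, remainder 4 on the last

[iterations, last_vl] = [6, 4]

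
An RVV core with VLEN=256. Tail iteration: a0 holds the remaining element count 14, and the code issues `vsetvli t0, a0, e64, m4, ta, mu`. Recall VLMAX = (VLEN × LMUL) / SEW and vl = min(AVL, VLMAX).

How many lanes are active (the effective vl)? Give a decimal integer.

vl = 14

lanes per group: 256·4/64 = 16
AVL=14 ≤ VLMAX=16, so vl = 14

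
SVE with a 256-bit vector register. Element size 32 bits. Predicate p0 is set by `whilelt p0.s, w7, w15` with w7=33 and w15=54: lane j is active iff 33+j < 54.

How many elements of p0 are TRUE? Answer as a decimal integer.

register lanes = 256/32 = 8
p0[j] = (33+j < 54); true for j=0..7 → 8 lanes set

vl = 8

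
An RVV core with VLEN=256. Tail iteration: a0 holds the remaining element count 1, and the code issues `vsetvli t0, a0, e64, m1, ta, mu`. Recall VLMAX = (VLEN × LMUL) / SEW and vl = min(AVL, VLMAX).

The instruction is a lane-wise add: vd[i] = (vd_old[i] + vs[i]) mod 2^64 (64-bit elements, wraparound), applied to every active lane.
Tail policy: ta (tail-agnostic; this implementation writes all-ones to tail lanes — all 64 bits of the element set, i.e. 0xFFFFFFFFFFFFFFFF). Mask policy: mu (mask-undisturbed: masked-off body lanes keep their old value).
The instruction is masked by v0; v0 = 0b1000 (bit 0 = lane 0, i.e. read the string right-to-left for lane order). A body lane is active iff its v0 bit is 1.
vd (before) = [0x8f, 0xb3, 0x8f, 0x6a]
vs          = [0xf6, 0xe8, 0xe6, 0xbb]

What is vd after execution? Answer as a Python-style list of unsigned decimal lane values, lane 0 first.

vd = [143, 18446744073709551615, 18446744073709551615, 18446744073709551615]

VLMAX = VLEN×LMUL/SEW = 256×1/64 = 4
vl ← min(1, 4) = 1
vd[0] mask-off/keep -> 0x8f
vd[1] tail/ones -> 0xffffffffffffffff
vd[2] tail/ones -> 0xffffffffffffffff
vd[3] tail/ones -> 0xffffffffffffffff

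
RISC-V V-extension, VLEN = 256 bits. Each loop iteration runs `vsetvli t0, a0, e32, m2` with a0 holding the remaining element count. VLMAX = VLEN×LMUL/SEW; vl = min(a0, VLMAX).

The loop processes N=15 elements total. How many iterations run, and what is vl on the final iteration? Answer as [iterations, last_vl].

[iterations, last_vl] = [1, 15]

VLMAX = (256 × 2) / 32 = 16 lanes
iterations = ceil(15/16) = 1; final-pass vl = 15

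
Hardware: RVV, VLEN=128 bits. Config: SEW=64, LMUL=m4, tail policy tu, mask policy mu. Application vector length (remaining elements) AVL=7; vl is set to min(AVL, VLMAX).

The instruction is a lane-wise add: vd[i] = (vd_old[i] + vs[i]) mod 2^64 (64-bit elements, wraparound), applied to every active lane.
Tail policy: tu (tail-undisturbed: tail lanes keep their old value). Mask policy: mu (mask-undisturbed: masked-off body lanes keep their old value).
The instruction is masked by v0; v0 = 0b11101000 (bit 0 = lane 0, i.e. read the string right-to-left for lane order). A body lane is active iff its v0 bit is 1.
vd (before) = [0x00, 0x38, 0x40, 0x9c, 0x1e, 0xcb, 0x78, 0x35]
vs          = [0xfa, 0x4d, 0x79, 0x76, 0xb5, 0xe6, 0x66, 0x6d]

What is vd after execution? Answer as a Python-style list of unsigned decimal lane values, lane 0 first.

vd = [0, 56, 64, 274, 30, 433, 222, 53]

lanes per group: 128·4/64 = 8
vl ← min(7, 8) = 7
vd[0] mask-off/keep -> 0x00
vd[1] mask-off/keep -> 0x38
vd[2] mask-off/keep -> 0x40
vd[3] add(0x9c,0x76) -> 0x112
vd[4] mask-off/keep -> 0x1e
vd[5] add(0xcb,0xe6) -> 0x1b1
vd[6] add(0x78,0x66) -> 0xde
vd[7] tail/keep -> 0x35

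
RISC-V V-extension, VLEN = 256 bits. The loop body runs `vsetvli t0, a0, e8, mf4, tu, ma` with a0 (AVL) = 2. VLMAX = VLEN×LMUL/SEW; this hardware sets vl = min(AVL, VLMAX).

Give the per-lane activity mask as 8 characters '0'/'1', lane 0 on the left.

predicate = 11000000

lanes per group: 256·1/4/8 = 8
AVL=2 ≤ VLMAX=8, so vl = 2
bits (lane 0 leftmost): 11000000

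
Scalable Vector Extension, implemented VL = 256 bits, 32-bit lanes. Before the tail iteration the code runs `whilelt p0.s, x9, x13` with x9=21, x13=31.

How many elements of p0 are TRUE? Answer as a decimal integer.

vl = 8

lane count: 256 div 32 = 8
p0[j] = (21+j < 31); true for j=0..7 → 8 lanes set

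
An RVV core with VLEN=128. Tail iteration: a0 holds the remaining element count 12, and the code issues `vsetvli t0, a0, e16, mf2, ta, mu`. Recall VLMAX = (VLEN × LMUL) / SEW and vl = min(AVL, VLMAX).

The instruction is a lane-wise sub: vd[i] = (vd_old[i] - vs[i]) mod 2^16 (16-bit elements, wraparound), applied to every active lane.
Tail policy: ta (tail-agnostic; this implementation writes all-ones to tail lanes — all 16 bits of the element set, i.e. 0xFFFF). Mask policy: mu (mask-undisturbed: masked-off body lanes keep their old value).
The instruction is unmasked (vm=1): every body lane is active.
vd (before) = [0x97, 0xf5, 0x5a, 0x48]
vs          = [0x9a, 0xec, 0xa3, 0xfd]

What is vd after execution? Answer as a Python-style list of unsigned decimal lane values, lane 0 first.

VLMAX = (128 × 1/2) / 16 = 4 lanes
vl = min(AVL, VLMAX) = min(12, 4) = 4
[0] sub(0x97,0x9a) = 0xfffd
[1] sub(0xf5,0xec) = 0x09
[2] sub(0x5a,0xa3) = 0xffb7
[3] sub(0x48,0xfd) = 0xff4b

vd = [65533, 9, 65463, 65355]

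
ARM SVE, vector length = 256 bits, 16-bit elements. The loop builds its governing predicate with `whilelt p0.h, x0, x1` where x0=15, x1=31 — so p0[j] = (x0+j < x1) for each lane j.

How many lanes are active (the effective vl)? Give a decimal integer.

vl = 16

256-bit reg / 16-bit elem → 16 lanes
p0[j] = (15+j < 31); true for j=0..15 → 16 lanes set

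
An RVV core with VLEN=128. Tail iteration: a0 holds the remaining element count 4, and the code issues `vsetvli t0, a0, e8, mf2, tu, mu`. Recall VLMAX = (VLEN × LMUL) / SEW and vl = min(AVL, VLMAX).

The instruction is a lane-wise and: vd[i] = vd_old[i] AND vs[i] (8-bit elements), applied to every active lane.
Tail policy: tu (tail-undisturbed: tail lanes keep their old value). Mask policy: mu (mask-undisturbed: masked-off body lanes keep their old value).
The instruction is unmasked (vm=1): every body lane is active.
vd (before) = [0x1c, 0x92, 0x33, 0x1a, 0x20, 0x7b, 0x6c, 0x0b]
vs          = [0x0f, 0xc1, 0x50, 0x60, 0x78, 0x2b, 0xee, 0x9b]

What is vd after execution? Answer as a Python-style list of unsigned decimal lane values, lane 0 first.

VLMAX = VLEN×LMUL/SEW = 128×1/2/8 = 8
vl ← min(4, 8) = 4
vd[0] and(0x1c,0x0f) -> 0x0c
vd[1] and(0x92,0xc1) -> 0x80
vd[2] and(0x33,0x50) -> 0x10
vd[3] and(0x1a,0x60) -> 0x00
vd[4] tail/keep -> 0x20
vd[5] tail/keep -> 0x7b
vd[6] tail/keep -> 0x6c
vd[7] tail/keep -> 0x0b

vd = [12, 128, 16, 0, 32, 123, 108, 11]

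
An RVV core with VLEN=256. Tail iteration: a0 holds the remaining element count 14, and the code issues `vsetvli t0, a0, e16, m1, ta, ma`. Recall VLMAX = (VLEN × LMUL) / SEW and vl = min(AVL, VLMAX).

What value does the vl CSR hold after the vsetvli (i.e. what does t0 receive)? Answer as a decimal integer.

vl = 14

VLMAX = VLEN×LMUL/SEW = 256×1/16 = 16
vl ← min(14, 16) = 14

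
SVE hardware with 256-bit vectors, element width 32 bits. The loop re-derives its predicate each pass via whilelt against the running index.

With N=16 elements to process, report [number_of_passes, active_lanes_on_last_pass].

[iterations, last_vl] = [2, 8]

register lanes = 256/32 = 8
N=16: ⌈16/8⌉ = 2 iters; last vl = 16 − 1×8 = 8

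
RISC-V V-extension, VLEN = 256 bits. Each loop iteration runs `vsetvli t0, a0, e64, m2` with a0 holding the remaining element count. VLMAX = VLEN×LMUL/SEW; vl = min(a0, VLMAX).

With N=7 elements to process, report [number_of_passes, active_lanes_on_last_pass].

VLMAX = VLEN×LMUL/SEW = 256×2/64 = 8
7 elements at 8/iter → 1 passes, remainder 7 on the last

[iterations, last_vl] = [1, 7]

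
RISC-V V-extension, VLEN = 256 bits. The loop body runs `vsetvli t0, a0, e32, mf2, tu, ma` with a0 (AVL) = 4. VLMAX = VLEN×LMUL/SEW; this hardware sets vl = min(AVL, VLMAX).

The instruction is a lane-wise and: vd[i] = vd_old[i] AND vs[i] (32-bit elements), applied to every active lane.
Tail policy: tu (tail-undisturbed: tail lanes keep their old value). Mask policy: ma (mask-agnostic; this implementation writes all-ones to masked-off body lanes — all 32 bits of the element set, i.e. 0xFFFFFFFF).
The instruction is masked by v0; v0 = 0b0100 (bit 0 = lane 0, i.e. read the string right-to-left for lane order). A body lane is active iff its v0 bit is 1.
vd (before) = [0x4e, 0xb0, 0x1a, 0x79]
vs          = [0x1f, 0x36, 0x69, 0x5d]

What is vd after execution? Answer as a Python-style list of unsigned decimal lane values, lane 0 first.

vd = [4294967295, 4294967295, 8, 4294967295]

VLMAX = (256 × 1/2) / 32 = 4 lanes
vl = min(AVL, VLMAX) = min(4, 4) = 4
vd[0] mask-off/ones -> 0xffffffff
vd[1] mask-off/ones -> 0xffffffff
vd[2] and(0x1a,0x69) -> 0x08
vd[3] mask-off/ones -> 0xffffffff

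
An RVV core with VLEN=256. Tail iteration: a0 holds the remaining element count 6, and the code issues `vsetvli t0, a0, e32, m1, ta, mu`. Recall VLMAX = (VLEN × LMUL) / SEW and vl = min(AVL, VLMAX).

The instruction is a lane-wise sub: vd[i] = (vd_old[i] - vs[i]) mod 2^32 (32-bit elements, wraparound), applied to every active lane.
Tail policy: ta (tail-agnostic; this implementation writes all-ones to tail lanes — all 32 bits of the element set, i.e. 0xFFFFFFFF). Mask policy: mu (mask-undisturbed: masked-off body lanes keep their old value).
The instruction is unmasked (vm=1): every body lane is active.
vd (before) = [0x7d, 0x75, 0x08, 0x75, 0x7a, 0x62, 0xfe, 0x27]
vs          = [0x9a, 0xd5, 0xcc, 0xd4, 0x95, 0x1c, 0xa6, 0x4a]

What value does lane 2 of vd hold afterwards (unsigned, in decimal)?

VLMAX = (256 × 1) / 32 = 8 lanes
AVL=6 ≤ VLMAX=8, so vl = 6
vd[0] sub(0x7d,0x9a) -> 0xffffffe3
vd[1] sub(0x75,0xd5) -> 0xffffffa0
vd[2] sub(0x08,0xcc) -> 0xffffff3c
vd[3] sub(0x75,0xd4) -> 0xffffffa1
vd[4] sub(0x7a,0x95) -> 0xffffffe5
vd[5] sub(0x62,0x1c) -> 0x46
vd[6] tail/ones -> 0xffffffff
vd[7] tail/ones -> 0xffffffff

vd[2] = 4294967100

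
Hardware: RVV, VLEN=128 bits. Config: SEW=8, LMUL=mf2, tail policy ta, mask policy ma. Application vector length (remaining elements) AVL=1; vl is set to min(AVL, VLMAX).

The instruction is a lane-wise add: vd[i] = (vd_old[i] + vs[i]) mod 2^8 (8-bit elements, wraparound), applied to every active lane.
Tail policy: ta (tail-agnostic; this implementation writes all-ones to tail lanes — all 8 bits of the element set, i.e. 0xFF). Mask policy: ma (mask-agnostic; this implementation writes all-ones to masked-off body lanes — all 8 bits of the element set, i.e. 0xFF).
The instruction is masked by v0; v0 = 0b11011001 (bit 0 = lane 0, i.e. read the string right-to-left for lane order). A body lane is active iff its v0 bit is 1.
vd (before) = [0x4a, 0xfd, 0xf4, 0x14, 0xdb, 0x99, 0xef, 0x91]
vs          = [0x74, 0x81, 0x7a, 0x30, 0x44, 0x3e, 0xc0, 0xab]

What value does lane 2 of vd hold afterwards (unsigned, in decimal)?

VLMAX = VLEN×LMUL/SEW = 128×1/2/8 = 8
vl = min(AVL, VLMAX) = min(1, 8) = 1
vd[0] add(0x4a,0x74) -> 0xbe
vd[1] tail/ones -> 0xff
vd[2] tail/ones -> 0xff
vd[3] tail/ones -> 0xff
vd[4] tail/ones -> 0xff
vd[5] tail/ones -> 0xff
vd[6] tail/ones -> 0xff
vd[7] tail/ones -> 0xff

vd[2] = 255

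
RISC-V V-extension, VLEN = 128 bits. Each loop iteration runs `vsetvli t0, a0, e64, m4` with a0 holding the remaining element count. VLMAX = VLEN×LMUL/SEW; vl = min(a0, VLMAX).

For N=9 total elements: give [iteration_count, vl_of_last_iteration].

VLMAX = (128 × 4) / 64 = 8 lanes
N=9: ⌈9/8⌉ = 2 iters; last vl = 9 − 1×8 = 1

[iterations, last_vl] = [2, 1]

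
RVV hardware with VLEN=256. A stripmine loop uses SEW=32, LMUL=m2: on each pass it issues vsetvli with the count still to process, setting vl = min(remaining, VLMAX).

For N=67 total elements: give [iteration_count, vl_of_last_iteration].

lanes per group: 256·2/32 = 16
67 elements at 16/iter → 5 passes, remainder 3 on the last

[iterations, last_vl] = [5, 3]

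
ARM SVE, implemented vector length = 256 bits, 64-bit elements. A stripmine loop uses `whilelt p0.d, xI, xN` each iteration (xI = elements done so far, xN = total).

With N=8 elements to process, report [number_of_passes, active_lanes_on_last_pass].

register lanes = 256/64 = 4
8 elements at 4/iter → 2 passes, remainder 4 on the last

[iterations, last_vl] = [2, 4]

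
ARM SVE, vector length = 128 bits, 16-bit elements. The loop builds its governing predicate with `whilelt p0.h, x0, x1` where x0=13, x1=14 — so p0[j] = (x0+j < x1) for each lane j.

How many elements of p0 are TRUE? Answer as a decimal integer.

128-bit reg / 16-bit elem → 8 lanes
whilelt: lane j active iff 13+j < 14 → j < 1 → 1 active

vl = 1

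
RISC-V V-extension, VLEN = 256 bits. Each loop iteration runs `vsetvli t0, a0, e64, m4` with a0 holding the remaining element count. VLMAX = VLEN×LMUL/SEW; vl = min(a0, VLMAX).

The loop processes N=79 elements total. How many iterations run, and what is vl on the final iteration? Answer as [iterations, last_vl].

[iterations, last_vl] = [5, 15]

VLMAX = VLEN×LMUL/SEW = 256×4/64 = 16
iterations = ceil(79/16) = 5; final-pass vl = 15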